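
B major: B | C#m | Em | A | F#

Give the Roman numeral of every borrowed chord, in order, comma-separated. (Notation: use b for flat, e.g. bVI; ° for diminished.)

In B major the diatonic chords are B, C#m, D#m, E, F#, G#m, A#dim. Of the given chords, B, C#m and F# are diatonic. But Em (E–G–B) is foreign: the diatonic IV on degree 4 is E, whereas Em comes from B minor. It is labeled iv. A (A–C#–E) doesn't fit — on degree 7 B major would have A#dim (vii°). A is the degree-7 chord of B minor, so it is the borrowed bVII.

iv, bVII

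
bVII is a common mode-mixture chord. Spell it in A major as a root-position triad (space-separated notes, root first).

G B D

Scale degree 7 in A major is G#. bVII uses the lowered form, G, taken from A minor. Stacking thirds in A minor on G gives G–B–D.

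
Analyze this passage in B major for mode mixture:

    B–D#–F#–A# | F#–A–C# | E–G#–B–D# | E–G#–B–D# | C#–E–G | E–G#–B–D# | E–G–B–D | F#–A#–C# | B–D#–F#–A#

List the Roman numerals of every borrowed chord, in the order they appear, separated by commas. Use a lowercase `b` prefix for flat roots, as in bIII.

v, ii°, iv7

In B major the diatonic chords are B, C#m, D#m, E, F#, G#m, A#dim. B–D#–F#–A# = Bmaj7, E–G#–B–D# = Emaj7 and F#–A#–C# = F# all belong to that set. But F#–A–C# is foreign: the diatonic V on degree 5 is F#, whereas F#m comes from B minor. It is labeled v. C#–E–G doesn't fit — on degree 2 B major would have C#m (ii). C#dim is the degree-2 chord of B minor, so it is the borrowed ii°. E–G–B–D doesn't fit — on degree 4 B major would have E (IV). Em7 is the degree-4 chord of B minor, so it is the borrowed iv7.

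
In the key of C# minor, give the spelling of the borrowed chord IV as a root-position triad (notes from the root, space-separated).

F# A# C#

IV is built on scale degree 4, which is F# in both C# minor and its parallel. In C# major the chord on F# is F#–A#–C#.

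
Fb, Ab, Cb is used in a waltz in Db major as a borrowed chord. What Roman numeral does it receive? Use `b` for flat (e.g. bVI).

bIII

The root Fb is the lowered 3rd scale degree — diatonically Db major has F there. Diatonically Db major has Fm (iii) on that degree; Fb–Ab–Cb is instead the major chord native to Db minor, so it takes the label bIII.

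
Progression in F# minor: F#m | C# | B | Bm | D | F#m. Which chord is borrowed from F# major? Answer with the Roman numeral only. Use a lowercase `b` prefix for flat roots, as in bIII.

In F# minor (with V from harmonic minor) the diatonic chords are F#m, G#dim, A, Bm, C#, D, E. Of the given chords, F#m, C#, Bm and D are diatonic. B (B–D#–F#) doesn't fit — on degree 4 F# minor would have Bm (iv). B is the degree-4 chord of F# major, so it is the borrowed IV.

IV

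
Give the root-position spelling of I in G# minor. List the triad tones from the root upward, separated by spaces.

I is built on scale degree 1, which is G# in both G# minor and its parallel. Building the major chord from the parallel major on G#: G#–B#–D#.

G# B# D#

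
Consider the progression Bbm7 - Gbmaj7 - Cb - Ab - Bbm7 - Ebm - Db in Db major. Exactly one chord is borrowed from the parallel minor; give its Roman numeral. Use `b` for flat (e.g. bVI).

Db major has the diatonic set Db, Ebm, Fm, Gb, Ab, Bbm, Cdim. Bbm7, Gbmaj7, Ab, Ebm and Db all belong to that set. Cb (Cb–Eb–Gb) doesn't fit — on degree 7 Db major would have Cdim (vii°). Cb is the degree-7 chord of Db minor, so it is the borrowed bVII.

bVII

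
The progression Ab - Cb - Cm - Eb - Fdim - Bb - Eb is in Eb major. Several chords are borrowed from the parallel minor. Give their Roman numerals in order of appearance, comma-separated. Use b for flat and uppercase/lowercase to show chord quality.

In Eb major the diatonic chords are Eb, Fm, Gm, Ab, Bb, Cm, Ddim. Of the given chords, Ab, Cm, Eb and Bb are diatonic. Cb (Cb–Eb–Gb) is not: scale degree 6 in Eb major carries Cm (vi). In Eb minor the chord on that degree is Cb, so here it functions as bVI, borrowed from the parallel minor. Fdim (F–Ab–Cb) is not: scale degree 2 in Eb major carries Fm (ii). In Eb minor the chord on that degree is Fdim, so here it functions as ii°, borrowed from the parallel minor.

bVI, ii°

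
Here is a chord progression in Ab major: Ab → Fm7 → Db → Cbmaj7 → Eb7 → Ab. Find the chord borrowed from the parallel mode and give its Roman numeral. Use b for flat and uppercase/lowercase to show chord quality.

bIIImaj7

In Ab major the diatonic chords are Ab, Bbm, Cm, Db, Eb, Fm, Gdim. Ab, Fm7, Db and Eb7 all belong to that set. But Cbmaj7 (Cb–Eb–Gb–Bb) is foreign: the diatonic iii on degree 3 is Cm, whereas Cbmaj7 comes from Ab minor. It is labeled bIIImaj7.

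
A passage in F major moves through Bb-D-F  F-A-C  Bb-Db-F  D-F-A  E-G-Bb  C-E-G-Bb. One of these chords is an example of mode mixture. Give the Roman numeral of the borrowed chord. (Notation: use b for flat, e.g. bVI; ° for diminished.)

In F major the diatonic chords are F, Gm, Am, Bb, C, Dm, Edim. Of the given chords, Bb–D–F = Bb, F–A–C = F, D–F–A = Dm, E–G–Bb = Edim and C–E–G–Bb = C7 are diatonic. But Bb–Db–F is foreign: the diatonic IV on degree 4 is Bb, whereas Bbm comes from F minor. It is labeled iv.

iv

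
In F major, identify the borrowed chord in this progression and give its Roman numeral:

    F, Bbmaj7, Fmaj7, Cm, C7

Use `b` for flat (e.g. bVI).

v

The diatonic triads in F major are F, Gm, Am, Bb, C, Dm, Edim. F, Bbmaj7, Fmaj7 and C7 all belong to that set. Cm (C–Eb–G) doesn't fit — on degree 5 F major would have C (V). Cm is the degree-5 chord of F minor, so it is the borrowed v.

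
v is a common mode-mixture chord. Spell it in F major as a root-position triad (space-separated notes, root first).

v is built on scale degree 5, which is C in both F major and its parallel. Stacking thirds in F minor on C gives C–Eb–G.

C Eb G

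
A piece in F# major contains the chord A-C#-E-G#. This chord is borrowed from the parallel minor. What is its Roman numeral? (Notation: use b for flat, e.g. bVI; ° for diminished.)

bIIImaj7

A is the lowered form of scale degree 3 in F# major (the diatonic degree 3 is A#). A–C#–E–G# is a major-seventh chord — the form found in F# minor, not the diatonic iii (A#m). Borrowed into F# major it is written bIIImaj7.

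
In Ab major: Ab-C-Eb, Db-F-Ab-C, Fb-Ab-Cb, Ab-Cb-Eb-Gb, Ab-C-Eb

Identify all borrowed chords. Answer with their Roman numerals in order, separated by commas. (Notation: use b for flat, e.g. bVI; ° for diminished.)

bVI, i7

Ab major has the diatonic set Ab, Bbm, Cm, Db, Eb, Fm, Gdim. Of the given chords, Ab–C–Eb = Ab and Db–F–Ab–C = Dbmaj7 are diatonic. Fb–Ab–Cb doesn't fit — on degree 6 Ab major would have Fm (vi). Fb is the degree-6 chord of Ab minor, so it is the borrowed bVI. But Ab–Cb–Eb–Gb is foreign: the diatonic I on degree 1 is Ab, whereas Abm7 comes from Ab minor. It is labeled i7.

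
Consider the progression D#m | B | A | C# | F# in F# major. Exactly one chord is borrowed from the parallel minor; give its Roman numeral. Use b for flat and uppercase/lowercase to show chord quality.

In F# major the diatonic chords are F#, G#m, A#m, B, C#, D#m, E#dim. D#m, B, C# and F# all belong to that set. But A (A–C#–E) is foreign: the diatonic iii on degree 3 is A#m, whereas A comes from F# minor. It is labeled bIII.

bIII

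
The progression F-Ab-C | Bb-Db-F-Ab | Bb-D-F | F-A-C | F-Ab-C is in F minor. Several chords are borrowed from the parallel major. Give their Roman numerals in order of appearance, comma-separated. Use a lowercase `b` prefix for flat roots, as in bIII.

In F minor (with V from harmonic minor) the diatonic chords are Fm, Gdim, Ab, Bbm, C, Db, Eb. F–Ab–C = Fm and Bb–Db–F–Ab = Bbm7 are both diatonic. But Bb–D–F is foreign: the diatonic iv on degree 4 is Bbm, whereas Bb comes from F major. It is labeled IV. But F–A–C is foreign: the diatonic i on degree 1 is Fm, whereas F comes from F major. It is labeled I.

IV, I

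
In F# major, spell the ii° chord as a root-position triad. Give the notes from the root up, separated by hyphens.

ii° is built on scale degree 2, which is G# in both F# major and its parallel. Building the diminished chord from the parallel minor on G#: G#–B–D.

G#-B-D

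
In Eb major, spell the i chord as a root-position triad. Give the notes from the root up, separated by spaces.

i is built on scale degree 1, which is Eb in both Eb major and its parallel. In Eb minor the chord on Eb is Eb–Gb–Bb.

Eb Gb Bb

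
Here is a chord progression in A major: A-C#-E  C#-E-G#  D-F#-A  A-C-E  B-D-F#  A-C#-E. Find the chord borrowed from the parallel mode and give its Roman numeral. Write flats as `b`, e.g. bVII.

In A major the diatonic chords are A, Bm, C#m, D, E, F#m, G#dim. A–C#–E = A, C#–E–G# = C#m, D–F#–A = D and B–D–F# = Bm are all diatonic. But A–C–E is foreign: the diatonic I on degree 1 is A, whereas Am comes from A minor. It is labeled i.

i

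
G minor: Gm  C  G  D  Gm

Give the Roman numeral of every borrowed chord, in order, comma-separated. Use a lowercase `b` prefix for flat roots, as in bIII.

IV, I

The diatonic triads in G minor (with V from harmonic minor) are Gm, Adim, Bb, Cm, D, Eb, F. Gm and D are both diatonic. C (C–E–G) doesn't fit — on degree 4 G minor would have Cm (iv). C is the degree-4 chord of G major, so it is the borrowed IV. G (G–B–D) is not: scale degree 1 in G minor carries Gm (i). In G major the chord on that degree is G, so here it functions as I, borrowed from the parallel major.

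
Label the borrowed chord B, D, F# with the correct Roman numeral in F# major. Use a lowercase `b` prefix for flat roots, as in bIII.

iv

The root B is the diatonic 4th degree of F# major; the borrowing shows in the chord quality. The diatonic chord on degree 4 would be B (IV), but B–D–F# is the minor chord from F# minor. As a borrowed chord it is labeled iv.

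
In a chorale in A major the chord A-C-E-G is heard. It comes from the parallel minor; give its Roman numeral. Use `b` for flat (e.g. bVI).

i7

The root A is the diatonic 1st degree of A major; the borrowing shows in the chord quality. A–C–E–G is a minor-seventh chord — the form found in A minor, not the diatonic I (A). Borrowed into A major it is written i7.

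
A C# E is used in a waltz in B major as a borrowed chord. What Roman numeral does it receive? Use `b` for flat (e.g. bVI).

bVII

In B major scale degree 7 is A#; A is its lowered form, from B minor. The diatonic chord on degree 7 would be A#dim (vii°), but A–C#–E is the major chord from B minor. As a borrowed chord it is labeled bVII.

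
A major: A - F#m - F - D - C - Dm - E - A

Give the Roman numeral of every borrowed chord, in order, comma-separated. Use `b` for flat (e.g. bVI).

bVI, bIII, iv

The diatonic triads in A major are A, Bm, C#m, D, E, F#m, G#dim. A, F#m, D and E are all diatonic. But F (F–A–C) is foreign: the diatonic vi on degree 6 is F#m, whereas F comes from A minor. It is labeled bVI. C (C–E–G) doesn't fit — on degree 3 A major would have C#m (iii). C is the degree-3 chord of A minor, so it is the borrowed bIII. Dm (D–F–A) doesn't fit — on degree 4 A major would have D (IV). Dm is the degree-4 chord of A minor, so it is the borrowed iv.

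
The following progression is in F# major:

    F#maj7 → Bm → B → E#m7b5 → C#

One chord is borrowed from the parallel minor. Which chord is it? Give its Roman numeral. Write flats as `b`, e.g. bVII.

iv

F# major has the diatonic set F#, G#m, A#m, B, C#, D#m, E#dim. Of the given chords, F#maj7, B, E#m7b5 and C# are diatonic. Bm (B–D–F#) is not: scale degree 4 in F# major carries B (IV). In F# minor the chord on that degree is Bm, so here it functions as iv, borrowed from the parallel minor.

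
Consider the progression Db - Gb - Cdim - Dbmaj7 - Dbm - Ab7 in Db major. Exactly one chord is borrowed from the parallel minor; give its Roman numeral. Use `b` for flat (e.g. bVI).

i

In Db major the diatonic chords are Db, Ebm, Fm, Gb, Ab, Bbm, Cdim. Of the given chords, Db, Gb, Cdim, Dbmaj7 and Ab7 are diatonic. Dbm (Db–Fb–Ab) doesn't fit — on degree 1 Db major would have Db (I). Dbm is the degree-1 chord of Db minor, so it is the borrowed i.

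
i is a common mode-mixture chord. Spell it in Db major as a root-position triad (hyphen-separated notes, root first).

i is built on scale degree 1, which is Db in both Db major and its parallel. Stacking thirds in Db minor on Db gives Db–Fb–Ab.

Db-Fb-Ab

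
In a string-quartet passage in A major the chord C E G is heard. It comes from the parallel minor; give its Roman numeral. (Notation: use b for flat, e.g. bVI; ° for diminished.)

C is the lowered form of scale degree 3 in A major (the diatonic degree 3 is C#). Diatonically A major has C#m (iii) on that degree; C–E–G is instead the major chord native to A minor, so it takes the label bIII.

bIII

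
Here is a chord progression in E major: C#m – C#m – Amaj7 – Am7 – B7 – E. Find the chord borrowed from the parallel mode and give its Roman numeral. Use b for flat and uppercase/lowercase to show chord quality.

E major has the diatonic set E, F#m, G#m, A, B, C#m, D#dim. C#m, Amaj7, B7 and E all belong to that set. Am7 (A–C–E–G) doesn't fit — on degree 4 E major would have A (IV). Am7 is the degree-4 chord of E minor, so it is the borrowed iv7.

iv7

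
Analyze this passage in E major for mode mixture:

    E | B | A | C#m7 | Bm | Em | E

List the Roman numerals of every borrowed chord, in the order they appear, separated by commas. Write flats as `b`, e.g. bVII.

The diatonic triads in E major are E, F#m, G#m, A, B, C#m, D#dim. Of the given chords, E, B, A and C#m7 are diatonic. Bm (B–D–F#) doesn't fit — on degree 5 E major would have B (V). Bm is the degree-5 chord of E minor, so it is the borrowed v. But Em (E–G–B) is foreign: the diatonic I on degree 1 is E, whereas Em comes from E minor. It is labeled i.

v, i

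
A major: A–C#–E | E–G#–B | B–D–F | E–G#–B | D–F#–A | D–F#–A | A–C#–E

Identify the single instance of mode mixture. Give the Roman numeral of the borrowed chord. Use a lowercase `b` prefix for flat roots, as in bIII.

ii°

In A major the diatonic chords are A, Bm, C#m, D, E, F#m, G#dim. A–C#–E = A, E–G#–B = E and D–F#–A = D are all diatonic. But B–D–F is foreign: the diatonic ii on degree 2 is Bm, whereas Bdim comes from A minor. It is labeled ii°.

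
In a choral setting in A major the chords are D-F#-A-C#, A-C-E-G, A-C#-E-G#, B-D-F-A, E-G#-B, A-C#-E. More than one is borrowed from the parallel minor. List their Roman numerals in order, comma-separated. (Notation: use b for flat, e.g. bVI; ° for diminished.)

i7, iiø7

The diatonic triads in A major are A, Bm, C#m, D, E, F#m, G#dim. Of the given chords, D–F#–A–C# = Dmaj7, A–C#–E–G# = Amaj7, E–G#–B = E and A–C#–E = A are diatonic. But A–C–E–G is foreign: the diatonic I on degree 1 is A, whereas Am7 comes from A minor. It is labeled i7. B–D–F–A doesn't fit — on degree 2 A major would have Bm (ii). Bm7b5 is the degree-2 chord of A minor, so it is the borrowed iiø7.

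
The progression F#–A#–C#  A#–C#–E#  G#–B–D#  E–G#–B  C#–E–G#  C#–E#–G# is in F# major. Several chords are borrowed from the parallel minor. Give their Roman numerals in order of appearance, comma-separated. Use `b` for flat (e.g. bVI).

bVII, v

The diatonic triads in F# major are F#, G#m, A#m, B, C#, D#m, E#dim. F#–A#–C# = F#, A#–C#–E# = A#m, G#–B–D# = G#m and C#–E#–G# = C# all belong to that set. But E–G#–B is foreign: the diatonic vii° on degree 7 is E#dim, whereas E comes from F# minor. It is labeled bVII. C#–E–G# doesn't fit — on degree 5 F# major would have C# (V). C#m is the degree-5 chord of F# minor, so it is the borrowed v.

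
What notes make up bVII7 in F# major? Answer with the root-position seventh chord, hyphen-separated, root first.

The root of bVII7 is the lowered 7th degree: E# becomes E. In F# minor the chord on E is E–G#–B–D.

E-G#-B-D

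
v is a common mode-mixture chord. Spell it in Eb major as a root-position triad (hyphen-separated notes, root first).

The root, Bb, is scale degree 5 — the same note in Eb major and Eb minor; only the chord quality changes. Stacking thirds in Eb minor on Bb gives Bb–Db–F.

Bb-Db-F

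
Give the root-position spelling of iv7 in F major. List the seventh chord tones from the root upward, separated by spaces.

Bb Db F Ab

The root, Bb, is scale degree 4 — the same note in F major and F minor; only the chord quality changes. Building the minor-seventh chord from the parallel minor on Bb: Bb–Db–F–Ab.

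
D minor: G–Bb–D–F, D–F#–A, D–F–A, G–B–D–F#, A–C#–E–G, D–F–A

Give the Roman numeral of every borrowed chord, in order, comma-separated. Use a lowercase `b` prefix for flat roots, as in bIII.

I, IVmaj7

In D minor (with V from harmonic minor) the diatonic chords are Dm, Edim, F, Gm, A, Bb, C. G–Bb–D–F = Gm7, D–F–A = Dm and A–C#–E–G = A7 are all diatonic. D–F#–A is not: scale degree 1 in D minor carries Dm (i). In D major the chord on that degree is D, so here it functions as I, borrowed from the parallel major. G–B–D–F# doesn't fit — on degree 4 D minor would have Gm (iv). Gmaj7 is the degree-4 chord of D major, so it is the borrowed IVmaj7.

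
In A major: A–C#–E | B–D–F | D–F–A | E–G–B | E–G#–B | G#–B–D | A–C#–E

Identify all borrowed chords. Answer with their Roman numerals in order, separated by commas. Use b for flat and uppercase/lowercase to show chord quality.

ii°, iv, v

In A major the diatonic chords are A, Bm, C#m, D, E, F#m, G#dim. A–C#–E = A, E–G#–B = E and G#–B–D = G#dim all belong to that set. B–D–F doesn't fit — on degree 2 A major would have Bm (ii). Bdim is the degree-2 chord of A minor, so it is the borrowed ii°. D–F–A is not: scale degree 4 in A major carries D (IV). In A minor the chord on that degree is Dm, so here it functions as iv, borrowed from the parallel minor. E–G–B is not: scale degree 5 in A major carries E (V). In A minor the chord on that degree is Em, so here it functions as v, borrowed from the parallel minor.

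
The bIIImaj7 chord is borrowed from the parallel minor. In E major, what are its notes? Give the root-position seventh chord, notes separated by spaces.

G B D F#

bIIImaj7 is built on the lowered scale degree 3. In E major degree 3 is G#; lowered it becomes G. Stacking thirds in E minor on G gives G–B–D–F#.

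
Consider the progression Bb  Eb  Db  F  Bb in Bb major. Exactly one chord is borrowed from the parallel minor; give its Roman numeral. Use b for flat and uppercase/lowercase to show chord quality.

bIII

The diatonic triads in Bb major are Bb, Cm, Dm, Eb, F, Gm, Adim. Bb, Eb and F are all diatonic. But Db (Db–F–Ab) is foreign: the diatonic iii on degree 3 is Dm, whereas Db comes from Bb minor. It is labeled bIII.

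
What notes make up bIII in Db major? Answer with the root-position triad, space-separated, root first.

Fb Ab Cb

bIII is built on the lowered scale degree 3. In Db major degree 3 is F; lowered it becomes Fb. In Db minor the chord on Fb is Fb–Ab–Cb.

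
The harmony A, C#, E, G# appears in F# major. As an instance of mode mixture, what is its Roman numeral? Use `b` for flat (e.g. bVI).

bIIImaj7

In F# major scale degree 3 is A#; A is its lowered form, from F# minor. A–C#–E–G# is a major-seventh chord — the form found in F# minor, not the diatonic iii (A#m). Borrowed into F# major it is written bIIImaj7.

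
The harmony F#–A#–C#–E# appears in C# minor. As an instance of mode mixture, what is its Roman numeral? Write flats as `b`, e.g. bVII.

IVmaj7

F# is scale degree 4 in C# minor. The diatonic chord on degree 4 would be F#m (iv), but F#–A#–C#–E# is the major-seventh chord from C# major. As a borrowed chord it is labeled IVmaj7.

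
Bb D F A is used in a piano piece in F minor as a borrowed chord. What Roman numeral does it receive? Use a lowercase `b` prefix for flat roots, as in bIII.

Bb is scale degree 4 in F minor. Bb–D–F–A is a major-seventh chord — the form found in F major, not the diatonic iv (Bbm). Borrowed into F minor it is written IVmaj7.

IVmaj7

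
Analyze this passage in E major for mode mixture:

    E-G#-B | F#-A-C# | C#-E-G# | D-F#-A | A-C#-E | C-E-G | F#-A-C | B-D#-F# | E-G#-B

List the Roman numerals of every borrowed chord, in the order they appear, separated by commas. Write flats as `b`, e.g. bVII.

In E major the diatonic chords are E, F#m, G#m, A, B, C#m, D#dim. Of the given chords, E–G#–B = E, F#–A–C# = F#m, C#–E–G# = C#m, A–C#–E = A and B–D#–F# = B are diatonic. But D–F#–A is foreign: the diatonic vii° on degree 7 is D#dim, whereas D comes from E minor. It is labeled bVII. But C–E–G is foreign: the diatonic vi on degree 6 is C#m, whereas C comes from E minor. It is labeled bVI. But F#–A–C is foreign: the diatonic ii on degree 2 is F#m, whereas F#dim comes from E minor. It is labeled ii°.

bVII, bVI, ii°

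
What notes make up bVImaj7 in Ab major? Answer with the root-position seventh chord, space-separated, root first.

Fb Ab Cb Eb

The root of bVImaj7 is the lowered 6th degree: F becomes Fb. In Ab minor the chord on Fb is Fb–Ab–Cb–Eb.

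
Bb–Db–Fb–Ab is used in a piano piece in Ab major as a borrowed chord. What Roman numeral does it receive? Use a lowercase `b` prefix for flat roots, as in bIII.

Bb is scale degree 2 in Ab major. Bb–Db–Fb–Ab is a half-diminished-seventh chord — the form found in Ab minor, not the diatonic ii (Bbm). Borrowed into Ab major it is written iiø7.

iiø7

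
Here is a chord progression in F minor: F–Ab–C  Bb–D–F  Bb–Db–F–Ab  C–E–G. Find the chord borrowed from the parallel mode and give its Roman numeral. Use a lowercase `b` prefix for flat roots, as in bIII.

IV

In F minor (with V from harmonic minor) the diatonic chords are Fm, Gdim, Ab, Bbm, C, Db, Eb. F–Ab–C = Fm, Bb–Db–F–Ab = Bbm7 and C–E–G = C all belong to that set. Bb–D–F doesn't fit — on degree 4 F minor would have Bbm (iv). Bb is the degree-4 chord of F major, so it is the borrowed IV.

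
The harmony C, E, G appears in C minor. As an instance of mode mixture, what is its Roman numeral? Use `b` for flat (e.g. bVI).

The root C is the diatonic 1st degree of C minor; the borrowing shows in the chord quality. Diatonically C minor has Cm (i) on that degree; C–E–G is instead the major chord native to C major, so it takes the label I.

I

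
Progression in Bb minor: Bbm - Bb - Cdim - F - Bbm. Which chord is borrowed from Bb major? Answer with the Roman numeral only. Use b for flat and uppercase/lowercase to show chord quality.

Bb minor has the diatonic set Bbm, Cdim, Db, Ebm, F, Gb, Ab (with V from harmonic minor). Of the given chords, Bbm, Cdim and F are diatonic. Bb (Bb–D–F) doesn't fit — on degree 1 Bb minor would have Bbm (i). Bb is the degree-1 chord of Bb major, so it is the borrowed I.

I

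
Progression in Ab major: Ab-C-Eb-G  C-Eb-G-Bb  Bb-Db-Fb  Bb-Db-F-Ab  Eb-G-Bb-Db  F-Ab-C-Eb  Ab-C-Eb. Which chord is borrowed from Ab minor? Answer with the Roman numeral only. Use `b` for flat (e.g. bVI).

Ab major has the diatonic set Ab, Bbm, Cm, Db, Eb, Fm, Gdim. Ab–C–Eb–G = Abmaj7, C–Eb–G–Bb = Cm7, Bb–Db–F–Ab = Bbm7, Eb–G–Bb–Db = Eb7, F–Ab–C–Eb = Fm7 and Ab–C–Eb = Ab are all diatonic. Bb–Db–Fb doesn't fit — on degree 2 Ab major would have Bbm (ii). Bbdim is the degree-2 chord of Ab minor, so it is the borrowed ii°.

ii°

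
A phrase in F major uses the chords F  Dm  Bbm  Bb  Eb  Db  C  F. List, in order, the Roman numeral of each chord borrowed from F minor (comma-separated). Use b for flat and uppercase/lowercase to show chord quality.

iv, bVII, bVI

F major has the diatonic set F, Gm, Am, Bb, C, Dm, Edim. F, Dm, Bb and C all belong to that set. Bbm (Bb–Db–F) doesn't fit — on degree 4 F major would have Bb (IV). Bbm is the degree-4 chord of F minor, so it is the borrowed iv. Eb (Eb–G–Bb) is not: scale degree 7 in F major carries Edim (vii°). In F minor the chord on that degree is Eb, so here it functions as bVII, borrowed from the parallel minor. Db (Db–F–Ab) doesn't fit — on degree 6 F major would have Dm (vi). Db is the degree-6 chord of F minor, so it is the borrowed bVI.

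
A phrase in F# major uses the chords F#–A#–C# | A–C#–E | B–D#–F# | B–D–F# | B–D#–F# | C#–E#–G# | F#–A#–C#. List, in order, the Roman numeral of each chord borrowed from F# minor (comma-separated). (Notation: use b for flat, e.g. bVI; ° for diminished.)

bIII, iv

The diatonic triads in F# major are F#, G#m, A#m, B, C#, D#m, E#dim. F#–A#–C# = F#, B–D#–F# = B and C#–E#–G# = C# all belong to that set. A–C#–E is not: scale degree 3 in F# major carries A#m (iii). In F# minor the chord on that degree is A, so here it functions as bIII, borrowed from the parallel minor. But B–D–F# is foreign: the diatonic IV on degree 4 is B, whereas Bm comes from F# minor. It is labeled iv.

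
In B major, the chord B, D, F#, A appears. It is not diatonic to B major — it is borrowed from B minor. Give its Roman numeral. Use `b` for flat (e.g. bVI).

B is scale degree 1 in B major. B–D–F#–A is a minor-seventh chord — the form found in B minor, not the diatonic I (B). Borrowed into B major it is written i7.

i7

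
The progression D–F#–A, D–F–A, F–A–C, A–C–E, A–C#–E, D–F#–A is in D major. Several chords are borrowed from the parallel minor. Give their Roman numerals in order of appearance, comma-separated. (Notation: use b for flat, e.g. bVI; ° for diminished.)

i, bIII, v

D major has the diatonic set D, Em, F#m, G, A, Bm, C#dim. D–F#–A = D and A–C#–E = A both belong to that set. D–F–A is not: scale degree 1 in D major carries D (I). In D minor the chord on that degree is Dm, so here it functions as i, borrowed from the parallel minor. F–A–C doesn't fit — on degree 3 D major would have F#m (iii). F is the degree-3 chord of D minor, so it is the borrowed bIII. But A–C–E is foreign: the diatonic V on degree 5 is A, whereas Am comes from D minor. It is labeled v.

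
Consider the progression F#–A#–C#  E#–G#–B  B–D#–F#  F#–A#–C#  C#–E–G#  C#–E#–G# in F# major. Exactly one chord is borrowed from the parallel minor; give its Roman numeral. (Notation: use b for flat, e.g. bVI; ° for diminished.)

v

In F# major the diatonic chords are F#, G#m, A#m, B, C#, D#m, E#dim. F#–A#–C# = F#, E#–G#–B = E#dim, B–D#–F# = B and C#–E#–G# = C# are all diatonic. But C#–E–G# is foreign: the diatonic V on degree 5 is C#, whereas C#m comes from F# minor. It is labeled v.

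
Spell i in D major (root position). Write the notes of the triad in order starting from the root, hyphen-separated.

i is built on scale degree 1, which is D in both D major and its parallel. Building the minor chord from the parallel minor on D: D–F–A.

D-F-A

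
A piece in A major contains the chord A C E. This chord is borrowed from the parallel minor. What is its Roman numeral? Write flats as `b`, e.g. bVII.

The root A is the diatonic 1st degree of A major; the borrowing shows in the chord quality. The diatonic chord on degree 1 would be A (I), but A–C–E is the minor chord from A minor. As a borrowed chord it is labeled i.

i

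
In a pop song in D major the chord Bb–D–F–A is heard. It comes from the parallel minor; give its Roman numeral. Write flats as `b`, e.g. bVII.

bVImaj7

In D major scale degree 6 is B; Bb is its lowered form, from D minor. The diatonic chord on degree 6 would be Bm (vi), but Bb–D–F–A is the major-seventh chord from D minor. As a borrowed chord it is labeled bVImaj7.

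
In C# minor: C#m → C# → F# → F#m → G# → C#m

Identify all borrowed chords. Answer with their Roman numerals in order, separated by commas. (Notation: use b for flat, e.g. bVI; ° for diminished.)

I, IV

C# minor has the diatonic set C#m, D#dim, E, F#m, G#, A, B (with V from harmonic minor). C#m, F#m and G# are all diatonic. But C# (C#–E#–G#) is foreign: the diatonic i on degree 1 is C#m, whereas C# comes from C# major. It is labeled I. F# (F#–A#–C#) is not: scale degree 4 in C# minor carries F#m (iv). In C# major the chord on that degree is F#, so here it functions as IV, borrowed from the parallel major.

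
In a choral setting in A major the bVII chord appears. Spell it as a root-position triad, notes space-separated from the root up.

G B D

Scale degree 7 in A major is G#. bVII uses the lowered form, G, taken from A minor. Building the major chord from the parallel minor on G: G–B–D.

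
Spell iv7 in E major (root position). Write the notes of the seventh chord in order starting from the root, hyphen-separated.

A-C-E-G

iv7 is built on scale degree 4, which is A in both E major and its parallel. Stacking thirds in E minor on A gives A–C–E–G.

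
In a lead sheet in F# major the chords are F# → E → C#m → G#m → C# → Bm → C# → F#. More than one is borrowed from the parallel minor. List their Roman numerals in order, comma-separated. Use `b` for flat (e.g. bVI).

bVII, v, iv

The diatonic triads in F# major are F#, G#m, A#m, B, C#, D#m, E#dim. Of the given chords, F#, G#m and C# are diatonic. E (E–G#–B) doesn't fit — on degree 7 F# major would have E#dim (vii°). E is the degree-7 chord of F# minor, so it is the borrowed bVII. But C#m (C#–E–G#) is foreign: the diatonic V on degree 5 is C#, whereas C#m comes from F# minor. It is labeled v. Bm (B–D–F#) is not: scale degree 4 in F# major carries B (IV). In F# minor the chord on that degree is Bm, so here it functions as iv, borrowed from the parallel minor.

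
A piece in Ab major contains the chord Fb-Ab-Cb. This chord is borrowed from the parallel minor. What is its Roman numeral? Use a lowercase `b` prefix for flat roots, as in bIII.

bVI

In Ab major scale degree 6 is F; Fb is its lowered form, from Ab minor. Fb–Ab–Cb is a major chord — the form found in Ab minor, not the diatonic vi (Fm). Borrowed into Ab major it is written bVI.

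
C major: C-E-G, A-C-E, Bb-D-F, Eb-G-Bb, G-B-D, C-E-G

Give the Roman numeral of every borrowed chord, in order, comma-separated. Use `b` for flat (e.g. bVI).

bVII, bIII

The diatonic triads in C major are C, Dm, Em, F, G, Am, Bdim. C–E–G = C, A–C–E = Am and G–B–D = G all belong to that set. But Bb–D–F is foreign: the diatonic vii° on degree 7 is Bdim, whereas Bb comes from C minor. It is labeled bVII. Eb–G–Bb is not: scale degree 3 in C major carries Em (iii). In C minor the chord on that degree is Eb, so here it functions as bIII, borrowed from the parallel minor.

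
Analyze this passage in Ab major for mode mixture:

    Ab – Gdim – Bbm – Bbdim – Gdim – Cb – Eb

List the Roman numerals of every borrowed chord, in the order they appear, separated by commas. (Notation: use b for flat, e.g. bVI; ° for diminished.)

ii°, bIII

Ab major has the diatonic set Ab, Bbm, Cm, Db, Eb, Fm, Gdim. Ab, Gdim, Bbm and Eb are all diatonic. Bbdim (Bb–Db–Fb) is not: scale degree 2 in Ab major carries Bbm (ii). In Ab minor the chord on that degree is Bbdim, so here it functions as ii°, borrowed from the parallel minor. Cb (Cb–Eb–Gb) is not: scale degree 3 in Ab major carries Cm (iii). In Ab minor the chord on that degree is Cb, so here it functions as bIII, borrowed from the parallel minor.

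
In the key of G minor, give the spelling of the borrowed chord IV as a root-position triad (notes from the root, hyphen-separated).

The root, C, is scale degree 4 — the same note in G minor and G major; only the chord quality changes. In G major the chord on C is C–E–G.

C-E-G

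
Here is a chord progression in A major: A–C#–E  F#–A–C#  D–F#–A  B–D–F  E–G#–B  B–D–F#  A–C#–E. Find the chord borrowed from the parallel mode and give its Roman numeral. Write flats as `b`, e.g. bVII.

The diatonic triads in A major are A, Bm, C#m, D, E, F#m, G#dim. Of the given chords, A–C#–E = A, F#–A–C# = F#m, D–F#–A = D, E–G#–B = E and B–D–F# = Bm are diatonic. B–D–F is not: scale degree 2 in A major carries Bm (ii). In A minor the chord on that degree is Bdim, so here it functions as ii°, borrowed from the parallel minor.

ii°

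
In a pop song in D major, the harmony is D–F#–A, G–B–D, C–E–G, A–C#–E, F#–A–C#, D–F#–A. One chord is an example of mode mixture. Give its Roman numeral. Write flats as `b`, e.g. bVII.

bVII

D major has the diatonic set D, Em, F#m, G, A, Bm, C#dim. Of the given chords, D–F#–A = D, G–B–D = G, A–C#–E = A and F#–A–C# = F#m are diatonic. C–E–G doesn't fit — on degree 7 D major would have C#dim (vii°). C is the degree-7 chord of D minor, so it is the borrowed bVII.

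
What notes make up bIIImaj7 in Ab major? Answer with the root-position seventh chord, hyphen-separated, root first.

Cb-Eb-Gb-Bb

Scale degree 3 in Ab major is C. bIIImaj7 uses the lowered form, Cb, taken from Ab minor. Stacking thirds in Ab minor on Cb gives Cb–Eb–Gb–Bb.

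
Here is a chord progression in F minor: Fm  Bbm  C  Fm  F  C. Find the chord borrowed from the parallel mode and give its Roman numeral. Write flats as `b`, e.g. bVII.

In F minor (with V from harmonic minor) the diatonic chords are Fm, Gdim, Ab, Bbm, C, Db, Eb. Fm, Bbm and C are all diatonic. F (F–A–C) is not: scale degree 1 in F minor carries Fm (i). In F major the chord on that degree is F, so here it functions as I, borrowed from the parallel major.

I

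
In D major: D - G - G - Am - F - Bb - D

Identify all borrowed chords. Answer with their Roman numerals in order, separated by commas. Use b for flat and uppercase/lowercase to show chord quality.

v, bIII, bVI

D major has the diatonic set D, Em, F#m, G, A, Bm, C#dim. D and G both belong to that set. Am (A–C–E) doesn't fit — on degree 5 D major would have A (V). Am is the degree-5 chord of D minor, so it is the borrowed v. But F (F–A–C) is foreign: the diatonic iii on degree 3 is F#m, whereas F comes from D minor. It is labeled bIII. But Bb (Bb–D–F) is foreign: the diatonic vi on degree 6 is Bm, whereas Bb comes from D minor. It is labeled bVI.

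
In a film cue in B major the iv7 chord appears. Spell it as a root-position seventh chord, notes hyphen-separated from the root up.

E-G-B-D

The root, E, is scale degree 4 — the same note in B major and B minor; only the chord quality changes. Stacking thirds in B minor on E gives E–G–B–D.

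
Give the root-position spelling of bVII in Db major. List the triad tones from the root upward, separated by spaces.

Cb Eb Gb

Scale degree 7 in Db major is C. bVII uses the lowered form, Cb, taken from Db minor. Stacking thirds in Db minor on Cb gives Cb–Eb–Gb.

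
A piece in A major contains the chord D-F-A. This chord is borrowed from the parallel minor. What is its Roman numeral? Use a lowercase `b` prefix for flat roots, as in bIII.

iv

D is scale degree 4 in A major. D–F–A is a minor chord — the form found in A minor, not the diatonic IV (D). Borrowed into A major it is written iv.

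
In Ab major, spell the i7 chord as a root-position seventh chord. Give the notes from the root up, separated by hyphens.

Ab-Cb-Eb-Gb

The root, Ab, is scale degree 1 — the same note in Ab major and Ab minor; only the chord quality changes. Stacking thirds in Ab minor on Ab gives Ab–Cb–Eb–Gb.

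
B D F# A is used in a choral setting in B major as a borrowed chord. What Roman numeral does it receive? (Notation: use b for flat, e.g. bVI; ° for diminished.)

B is scale degree 1 in B major. Diatonically B major has B (I) on that degree; B–D–F#–A is instead the minor-seventh chord native to B minor, so it takes the label i7.

i7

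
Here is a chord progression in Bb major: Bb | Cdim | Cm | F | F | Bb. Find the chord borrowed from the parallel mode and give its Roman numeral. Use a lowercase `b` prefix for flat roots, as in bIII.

Bb major has the diatonic set Bb, Cm, Dm, Eb, F, Gm, Adim. Bb, Cm and F all belong to that set. Cdim (C–Eb–Gb) doesn't fit — on degree 2 Bb major would have Cm (ii). Cdim is the degree-2 chord of Bb minor, so it is the borrowed ii°.

ii°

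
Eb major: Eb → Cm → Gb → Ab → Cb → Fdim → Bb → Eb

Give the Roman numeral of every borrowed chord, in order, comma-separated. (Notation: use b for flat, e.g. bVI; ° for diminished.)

bIII, bVI, ii°

In Eb major the diatonic chords are Eb, Fm, Gm, Ab, Bb, Cm, Ddim. Of the given chords, Eb, Cm, Ab and Bb are diatonic. Gb (Gb–Bb–Db) doesn't fit — on degree 3 Eb major would have Gm (iii). Gb is the degree-3 chord of Eb minor, so it is the borrowed bIII. But Cb (Cb–Eb–Gb) is foreign: the diatonic vi on degree 6 is Cm, whereas Cb comes from Eb minor. It is labeled bVI. But Fdim (F–Ab–Cb) is foreign: the diatonic ii on degree 2 is Fm, whereas Fdim comes from Eb minor. It is labeled ii°.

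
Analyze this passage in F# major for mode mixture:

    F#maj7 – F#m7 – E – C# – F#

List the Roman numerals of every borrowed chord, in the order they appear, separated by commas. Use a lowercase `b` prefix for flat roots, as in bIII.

F# major has the diatonic set F#, G#m, A#m, B, C#, D#m, E#dim. Of the given chords, F#maj7, C# and F# are diatonic. But F#m7 (F#–A–C#–E) is foreign: the diatonic I on degree 1 is F#, whereas F#m7 comes from F# minor. It is labeled i7. E (E–G#–B) is not: scale degree 7 in F# major carries E#dim (vii°). In F# minor the chord on that degree is E, so here it functions as bVII, borrowed from the parallel minor.

i7, bVII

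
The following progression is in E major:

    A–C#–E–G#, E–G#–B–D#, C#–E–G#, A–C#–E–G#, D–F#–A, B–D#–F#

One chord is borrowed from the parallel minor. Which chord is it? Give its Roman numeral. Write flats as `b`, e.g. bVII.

bVII

The diatonic triads in E major are E, F#m, G#m, A, B, C#m, D#dim. A–C#–E–G# = Amaj7, E–G#–B–D# = Emaj7, C#–E–G# = C#m and B–D#–F# = B are all diatonic. But D–F#–A is foreign: the diatonic vii° on degree 7 is D#dim, whereas D comes from E minor. It is labeled bVII.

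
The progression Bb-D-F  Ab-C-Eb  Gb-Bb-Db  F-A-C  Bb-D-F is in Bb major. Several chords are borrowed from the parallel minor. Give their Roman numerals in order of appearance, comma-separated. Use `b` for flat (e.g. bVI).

Bb major has the diatonic set Bb, Cm, Dm, Eb, F, Gm, Adim. Of the given chords, Bb–D–F = Bb and F–A–C = F are diatonic. Ab–C–Eb doesn't fit — on degree 7 Bb major would have Adim (vii°). Ab is the degree-7 chord of Bb minor, so it is the borrowed bVII. But Gb–Bb–Db is foreign: the diatonic vi on degree 6 is Gm, whereas Gb comes from Bb minor. It is labeled bVI.

bVII, bVI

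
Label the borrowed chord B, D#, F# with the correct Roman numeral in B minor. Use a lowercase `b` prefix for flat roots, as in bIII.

The root B is the diatonic 1st degree of B minor; the borrowing shows in the chord quality. The diatonic chord on degree 1 would be Bm (i), but B–D#–F# is the major chord from B major. As a borrowed chord it is labeled I.

I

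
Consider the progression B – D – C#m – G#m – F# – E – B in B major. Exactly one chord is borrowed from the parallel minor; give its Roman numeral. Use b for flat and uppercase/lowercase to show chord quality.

bIII

B major has the diatonic set B, C#m, D#m, E, F#, G#m, A#dim. B, C#m, G#m, F# and E are all diatonic. D (D–F#–A) doesn't fit — on degree 3 B major would have D#m (iii). D is the degree-3 chord of B minor, so it is the borrowed bIII.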